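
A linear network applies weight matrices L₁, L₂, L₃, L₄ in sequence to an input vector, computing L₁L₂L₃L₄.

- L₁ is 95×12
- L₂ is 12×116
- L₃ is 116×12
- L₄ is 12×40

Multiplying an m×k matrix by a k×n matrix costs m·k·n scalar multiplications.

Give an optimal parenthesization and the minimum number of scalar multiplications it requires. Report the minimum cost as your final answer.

68064

Adjacent pairs: L₁L₂ = 95·12·116 = 132240; L₂L₃ = 12·116·12 = 16704; L₃L₄ = 116·12·40 = 55680.
Length 3: L₁..L₃: k=1: 0+16704+95·12·12=30384; k=2: 132240+0+95·116·12=264480 → min 30384 | L₂..L₄: k=2: 0+55680+12·116·40=111360; k=3: 16704+0+12·12·40=22464 → min 22464.
Length 4: L₁..L₄: k=1: 0+22464+95·12·40=68064; k=2: 132240+55680+95·116·40=628720; k=3: 30384+0+95·12·40=75984 → min 68064.
Optimal parenthesization: (L₁((L₂L₃)L₄)) with cost 68064.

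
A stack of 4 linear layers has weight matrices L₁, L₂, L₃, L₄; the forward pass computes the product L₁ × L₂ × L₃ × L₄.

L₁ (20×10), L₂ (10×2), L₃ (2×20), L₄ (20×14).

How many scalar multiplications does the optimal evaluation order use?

1520

Adjacent pairs: L₁L₂ = 20·10·2 = 400; L₂L₃ = 10·2·20 = 400; L₃L₄ = 2·20·14 = 560.
Length 3: L₁..L₃: k=1: 0+400+20·10·20=4400; k=2: 400+0+20·2·20=1200 → min 1200 | L₂..L₄: k=2: 0+560+10·2·14=840; k=3: 400+0+10·20·14=3200 → min 840.
Length 4: L₁..L₄: k=1: 0+840+20·10·14=3640; k=2: 400+560+20·2·14=1520; k=3: 1200+0+20·20·14=6800 → min 1520.
Optimal order: ((L₁ × L₂) × (L₃ × L₄)) with cost 1520.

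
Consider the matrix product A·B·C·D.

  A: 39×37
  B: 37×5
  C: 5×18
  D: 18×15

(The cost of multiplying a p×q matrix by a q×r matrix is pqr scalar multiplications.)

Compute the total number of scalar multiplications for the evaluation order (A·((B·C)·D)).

(B·C): 37×5 by 5×18 → 37×18, cost 37·5·18 = 3330
((B·C)·D): 37×18 by 18×15 → 37×15, cost 37·18·15 = 9990; cumulative 13320
(A·((B·C)·D)): 39×37 by 37×15 → 39×15, cost 39·37·15 = 21645; cumulative 34965
Total: 34965 scalar multiplications.

34965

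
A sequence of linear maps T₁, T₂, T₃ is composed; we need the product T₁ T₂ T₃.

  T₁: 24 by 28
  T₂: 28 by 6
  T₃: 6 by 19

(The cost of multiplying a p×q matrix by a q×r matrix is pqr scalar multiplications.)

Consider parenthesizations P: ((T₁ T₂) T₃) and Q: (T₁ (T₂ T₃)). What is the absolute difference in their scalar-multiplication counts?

Order P = ((T₁ T₂) T₃): (T₁ T₂): 24×28 by 28×6 → 24×6, cost 24·28·6 = 4032; ((T₁ T₂) T₃): 24×6 by 6×19 → 24×19, cost 24·6·19 = 2736; cumulative 6768. Total 6768.
Order Q = (T₁ (T₂ T₃)): (T₂ T₃): 28×6 by 6×19 → 28×19, cost 28·6·19 = 3192; (T₁ (T₂ T₃)): 24×28 by 28×19 → 24×19, cost 24·28·19 = 12768; cumulative 15960. Total 15960.
Difference: |6768 − 15960| = 9192.

9192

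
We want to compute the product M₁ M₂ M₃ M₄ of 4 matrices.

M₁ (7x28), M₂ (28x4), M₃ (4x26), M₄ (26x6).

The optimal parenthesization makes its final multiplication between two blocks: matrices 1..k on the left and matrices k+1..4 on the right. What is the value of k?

Adjacent pairs: M₁M₂ = 7·28·4 = 784; M₂M₃ = 28·4·26 = 2912; M₃M₄ = 4·26·6 = 624.
Length 3: M₁..M₃: k=1: 0+2912+7·28·26=8008; k=2: 784+0+7·4·26=1512 → min 1512 | M₂..M₄: k=2: 0+624+28·4·6=1296; k=3: 2912+0+28·26·6=7280 → min 1296.
Top-level splits: k=1: (M₁..M₁)·(M₂..M₄) → 0+1296+7·28·6 = 2472; k=2: (M₁..M₂)·(M₃..M₄) → 784+624+7·4·6 = 1576; k=3: (M₁..M₃)·(M₄..M₄) → 1512+0+7·26·6 = 2604.
Best split is after M₂, i.e. k = 2.

2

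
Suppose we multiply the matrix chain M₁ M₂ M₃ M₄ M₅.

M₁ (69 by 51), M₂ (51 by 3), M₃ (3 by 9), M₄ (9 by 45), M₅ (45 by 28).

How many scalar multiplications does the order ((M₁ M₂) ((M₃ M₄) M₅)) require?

21348

(M₁ M₂): 69×51 by 51×3 → 69×3, cost 69·51·3 = 10557
(M₃ M₄): 3×9 by 9×45 → 3×45, cost 3·9·45 = 1215
((M₃ M₄) M₅): 3×45 by 45×28 → 3×28, cost 3·45·28 = 3780; cumulative 4995
((M₁ M₂) ((M₃ M₄) M₅)): 69×3 by 3×28 → 69×28, cost 69·3·28 = 5796; cumulative 21348
Total: 21348 scalar multiplications.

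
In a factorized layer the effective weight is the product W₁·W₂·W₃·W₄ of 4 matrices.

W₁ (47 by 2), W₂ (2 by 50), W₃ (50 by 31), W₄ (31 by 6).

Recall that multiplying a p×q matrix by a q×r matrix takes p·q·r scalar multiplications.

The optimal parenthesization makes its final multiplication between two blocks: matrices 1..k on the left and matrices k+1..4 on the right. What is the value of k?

Adjacent pairs: W₁W₂ = 47·2·50 = 4700; W₂W₃ = 2·50·31 = 3100; W₃W₄ = 50·31·6 = 9300.
Length 3: W₁..W₃: k=1: 0+3100+47·2·31=6014; k=2: 4700+0+47·50·31=77550 → min 6014 | W₂..W₄: k=2: 0+9300+2·50·6=9900; k=3: 3100+0+2·31·6=3472 → min 3472.
Top-level splits: k=1: (W₁..W₁)·(W₂..W₄) → 0+3472+47·2·6 = 4036; k=2: (W₁..W₂)·(W₃..W₄) → 4700+9300+47·50·6 = 28100; k=3: (W₁..W₃)·(W₄..W₄) → 6014+0+47·31·6 = 14756.
Best split is after W₁, i.e. k = 1.

1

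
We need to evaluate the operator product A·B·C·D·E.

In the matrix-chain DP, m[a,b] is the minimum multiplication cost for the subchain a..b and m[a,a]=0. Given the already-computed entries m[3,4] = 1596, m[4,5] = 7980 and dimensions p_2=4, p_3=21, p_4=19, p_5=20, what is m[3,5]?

m[3,5] = min over k∈[3,4] of m[3,k]+m[k+1,5]+p_{2}·p_k·p_{5}.
k=3: 0 + 7980 + 4·21·20 = 9660; k=4: 1596 + 0 + 4·19·20 = 3116.
Minimum: 3116 at k=4.

3116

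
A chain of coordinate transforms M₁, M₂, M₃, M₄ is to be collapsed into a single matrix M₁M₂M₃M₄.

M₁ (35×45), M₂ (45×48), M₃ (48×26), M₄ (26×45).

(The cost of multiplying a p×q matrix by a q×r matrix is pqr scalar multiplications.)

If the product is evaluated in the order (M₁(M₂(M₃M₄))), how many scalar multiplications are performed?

(M₃M₄): 48×26 by 26×45 → 48×45, cost 48·26·45 = 56160
(M₂(M₃M₄)): 45×48 by 48×45 → 45×45, cost 45·48·45 = 97200; cumulative 153360
(M₁(M₂(M₃M₄))): 35×45 by 45×45 → 35×45, cost 35·45·45 = 70875; cumulative 224235
Total: 224235 scalar multiplications.

224235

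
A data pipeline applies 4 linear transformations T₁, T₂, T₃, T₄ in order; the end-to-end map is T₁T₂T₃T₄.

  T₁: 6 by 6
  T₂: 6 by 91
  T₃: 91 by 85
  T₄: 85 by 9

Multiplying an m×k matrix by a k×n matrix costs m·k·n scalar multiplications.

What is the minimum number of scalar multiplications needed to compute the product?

51324

Adjacent pairs: T₁T₂ = 6·6·91 = 3276; T₂T₃ = 6·91·85 = 46410; T₃T₄ = 91·85·9 = 69615.
Length 3: T₁..T₃: k=1: 0+46410+6·6·85=49470; k=2: 3276+0+6·91·85=49686 → min 49470 | T₂..T₄: k=2: 0+69615+6·91·9=74529; k=3: 46410+0+6·85·9=51000 → min 51000.
Length 4: T₁..T₄: k=1: 0+51000+6·6·9=51324; k=2: 3276+69615+6·91·9=77805; k=3: 49470+0+6·85·9=54060 → min 51324.
Optimal order: (T₁((T₂T₃)T₄)) with cost 51324.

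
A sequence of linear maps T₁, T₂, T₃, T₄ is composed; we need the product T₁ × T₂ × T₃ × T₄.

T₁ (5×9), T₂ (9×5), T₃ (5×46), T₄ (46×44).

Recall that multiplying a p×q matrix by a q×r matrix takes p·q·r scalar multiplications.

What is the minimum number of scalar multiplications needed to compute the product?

Adjacent pairs: T₁T₂ = 5·9·5 = 225; T₂T₃ = 9·5·46 = 2070; T₃T₄ = 5·46·44 = 10120.
Length 3: T₁..T₃: k=1: 0+2070+5·9·46=4140; k=2: 225+0+5·5·46=1375 → min 1375 | T₂..T₄: k=2: 0+10120+9·5·44=12100; k=3: 2070+0+9·46·44=20286 → min 12100.
Length 4: T₁..T₄: k=1: 0+12100+5·9·44=14080; k=2: 225+10120+5·5·44=11445; k=3: 1375+0+5·46·44=11495 → min 11445.
Optimal order: ((T₁ × T₂) × (T₃ × T₄)) with cost 11445.

11445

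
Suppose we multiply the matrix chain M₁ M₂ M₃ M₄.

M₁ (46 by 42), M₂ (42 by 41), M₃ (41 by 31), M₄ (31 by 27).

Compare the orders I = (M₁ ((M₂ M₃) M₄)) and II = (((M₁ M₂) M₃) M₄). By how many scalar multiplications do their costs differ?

Order I = (M₁ ((M₂ M₃) M₄)): (M₂ M₃): 42×41 by 41×31 → 42×31, cost 42·41·31 = 53382; ((M₂ M₃) M₄): 42×31 by 31×27 → 42×27, cost 42·31·27 = 35154; cumulative 88536; (M₁ ((M₂ M₃) M₄)): 46×42 by 42×27 → 46×27, cost 46·42·27 = 52164; cumulative 140700. Total 140700.
Order II = (((M₁ M₂) M₃) M₄): (M₁ M₂): 46×42 by 42×41 → 46×41, cost 46·42·41 = 79212; ((M₁ M₂) M₃): 46×41 by 41×31 → 46×31, cost 46·41·31 = 58466; cumulative 137678; (((M₁ M₂) M₃) M₄): 46×31 by 31×27 → 46×27, cost 46·31·27 = 38502; cumulative 176180. Total 176180.
Difference: |140700 − 176180| = 35480.

35480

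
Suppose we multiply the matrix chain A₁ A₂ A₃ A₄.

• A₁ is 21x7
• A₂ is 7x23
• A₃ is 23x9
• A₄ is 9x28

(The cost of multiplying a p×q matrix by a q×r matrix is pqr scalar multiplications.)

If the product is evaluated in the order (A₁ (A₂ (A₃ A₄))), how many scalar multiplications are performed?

(A₃ A₄): 23×9 by 9×28 → 23×28, cost 23·9·28 = 5796
(A₂ (A₃ A₄)): 7×23 by 23×28 → 7×28, cost 7·23·28 = 4508; cumulative 10304
(A₁ (A₂ (A₃ A₄))): 21×7 by 7×28 → 21×28, cost 21·7·28 = 4116; cumulative 14420
Total: 14420 scalar multiplications.

14420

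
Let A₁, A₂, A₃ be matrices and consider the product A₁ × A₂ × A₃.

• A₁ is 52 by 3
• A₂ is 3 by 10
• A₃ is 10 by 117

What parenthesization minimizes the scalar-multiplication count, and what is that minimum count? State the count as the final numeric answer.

(A₁ × (A₂ × A₃)): cost 21762.
((A₁ × A₂) × A₃): cost 62400.
Optimal: (A₁ × (A₂ × A₃)) with cost 21762.

21762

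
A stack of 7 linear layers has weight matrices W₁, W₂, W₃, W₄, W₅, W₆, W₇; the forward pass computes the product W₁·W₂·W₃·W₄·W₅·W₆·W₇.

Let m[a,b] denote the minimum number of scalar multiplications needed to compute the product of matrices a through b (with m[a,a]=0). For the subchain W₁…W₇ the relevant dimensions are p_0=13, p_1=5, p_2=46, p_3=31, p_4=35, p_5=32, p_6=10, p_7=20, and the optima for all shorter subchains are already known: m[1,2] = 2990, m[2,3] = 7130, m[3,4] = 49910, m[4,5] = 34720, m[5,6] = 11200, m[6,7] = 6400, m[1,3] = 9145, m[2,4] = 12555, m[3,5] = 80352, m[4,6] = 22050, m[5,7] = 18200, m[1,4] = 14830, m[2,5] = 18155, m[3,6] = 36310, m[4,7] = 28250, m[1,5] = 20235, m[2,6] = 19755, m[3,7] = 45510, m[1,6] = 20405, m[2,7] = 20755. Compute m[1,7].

m[1,7] = min over k∈[1,6] of m[1,k]+m[k+1,7]+p_{0}·p_k·p_{7}.
k=1: 0 + 20755 + 13·5·20 = 22055; k=2: 2990 + 45510 + 13·46·20 = 60460; k=3: 9145 + 28250 + 13·31·20 = 45455; k=4: 14830 + 18200 + 13·35·20 = 42130; k=5: 20235 + 6400 + 13·32·20 = 34955; k=6: 20405 + 0 + 13·10·20 = 23005.
Minimum: 22055 at k=1.

22055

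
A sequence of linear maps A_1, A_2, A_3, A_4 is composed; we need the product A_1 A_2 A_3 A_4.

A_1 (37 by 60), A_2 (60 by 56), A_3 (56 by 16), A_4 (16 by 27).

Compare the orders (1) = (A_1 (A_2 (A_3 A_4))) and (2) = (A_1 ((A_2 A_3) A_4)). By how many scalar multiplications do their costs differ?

Order (1) = (A_1 (A_2 (A_3 A_4))): (A_3 A_4): 56×16 by 16×27 → 56×27, cost 56·16·27 = 24192; (A_2 (A_3 A_4)): 60×56 by 56×27 → 60×27, cost 60·56·27 = 90720; cumulative 114912; (A_1 (A_2 (A_3 A_4))): 37×60 by 60×27 → 37×27, cost 37·60·27 = 59940; cumulative 174852. Total 174852.
Order (2) = (A_1 ((A_2 A_3) A_4)): (A_2 A_3): 60×56 by 56×16 → 60×16, cost 60·56·16 = 53760; ((A_2 A_3) A_4): 60×16 by 16×27 → 60×27, cost 60·16·27 = 25920; cumulative 79680; (A_1 ((A_2 A_3) A_4)): 37×60 by 60×27 → 37×27, cost 37·60·27 = 59940; cumulative 139620. Total 139620.
Difference: |174852 − 139620| = 35232.

35232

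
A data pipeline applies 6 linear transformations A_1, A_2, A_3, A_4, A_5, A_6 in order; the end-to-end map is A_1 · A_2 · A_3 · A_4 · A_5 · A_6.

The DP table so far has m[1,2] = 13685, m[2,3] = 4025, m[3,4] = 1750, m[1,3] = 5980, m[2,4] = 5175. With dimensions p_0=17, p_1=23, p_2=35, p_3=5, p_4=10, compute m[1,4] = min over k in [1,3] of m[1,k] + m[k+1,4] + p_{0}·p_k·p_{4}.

m[1,4] = min over k∈[1,3] of m[1,k]+m[k+1,4]+p_{0}·p_k·p_{4}.
k=1: 0 + 5175 + 17·23·10 = 9085; k=2: 13685 + 1750 + 17·35·10 = 21385; k=3: 5980 + 0 + 17·5·10 = 6830.
Minimum: 6830 at k=3.

6830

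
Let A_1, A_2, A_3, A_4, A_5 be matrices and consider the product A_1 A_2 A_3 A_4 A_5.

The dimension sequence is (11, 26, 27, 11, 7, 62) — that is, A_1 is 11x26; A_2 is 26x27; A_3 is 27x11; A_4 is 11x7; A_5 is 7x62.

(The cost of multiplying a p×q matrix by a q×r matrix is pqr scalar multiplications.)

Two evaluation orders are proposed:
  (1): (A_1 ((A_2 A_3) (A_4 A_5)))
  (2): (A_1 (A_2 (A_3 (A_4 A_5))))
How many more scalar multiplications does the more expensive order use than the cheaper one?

Order (1) = (A_1 ((A_2 A_3) (A_4 A_5))): (A_2 A_3): 26×27 by 27×11 → 26×11, cost 26·27·11 = 7722; (A_4 A_5): 11×7 by 7×62 → 11×62, cost 11·7·62 = 4774; ((A_2 A_3) (A_4 A_5)): 26×11 by 11×62 → 26×62, cost 26·11·62 = 17732; cumulative 30228; (A_1 ((A_2 A_3) (A_4 A_5))): 11×26 by 26×62 → 11×62, cost 11·26·62 = 17732; cumulative 47960. Total 47960.
Order (2) = (A_1 (A_2 (A_3 (A_4 A_5)))): (A_4 A_5): 11×7 by 7×62 → 11×62, cost 11·7·62 = 4774; (A_3 (A_4 A_5)): 27×11 by 11×62 → 27×62, cost 27·11·62 = 18414; cumulative 23188; (A_2 (A_3 (A_4 A_5))): 26×27 by 27×62 → 26×62, cost 26·27·62 = 43524; cumulative 66712; (A_1 (A_2 (A_3 (A_4 A_5)))): 11×26 by 26×62 → 11×62, cost 11·26·62 = 17732; cumulative 84444. Total 84444.
Difference: |47960 − 84444| = 36484.

36484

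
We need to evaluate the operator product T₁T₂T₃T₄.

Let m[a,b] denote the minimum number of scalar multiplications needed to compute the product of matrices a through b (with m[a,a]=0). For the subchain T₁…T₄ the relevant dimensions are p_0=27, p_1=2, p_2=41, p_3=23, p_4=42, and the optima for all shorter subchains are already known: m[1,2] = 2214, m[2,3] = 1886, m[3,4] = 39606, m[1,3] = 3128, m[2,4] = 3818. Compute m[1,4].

m[1,4] = min over k∈[1,3] of m[1,k]+m[k+1,4]+p_{0}·p_k·p_{4}.
k=1: 0 + 3818 + 27·2·42 = 6086; k=2: 2214 + 39606 + 27·41·42 = 88314; k=3: 3128 + 0 + 27·23·42 = 29210.
Minimum: 6086 at k=1.

6086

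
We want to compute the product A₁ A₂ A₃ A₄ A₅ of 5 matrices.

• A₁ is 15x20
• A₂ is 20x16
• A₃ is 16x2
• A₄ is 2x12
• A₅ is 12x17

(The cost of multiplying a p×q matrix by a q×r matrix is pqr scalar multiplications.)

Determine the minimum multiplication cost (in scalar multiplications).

2158

Adjacent pairs: A₁A₂ = 15·20·16 = 4800; A₂A₃ = 20·16·2 = 640; A₃A₄ = 16·2·12 = 384; A₄A₅ = 2·12·17 = 408.
Length 3: A₁..A₃: k=1: 0+640+15·20·2=1240; k=2: 4800+0+15·16·2=5280 → min 1240 | A₂..A₄: k=2: 0+384+20·16·12=4224; k=3: 640+0+20·2·12=1120 → min 1120 | A₃..A₅: k=3: 0+408+16·2·17=952; k=4: 384+0+16·12·17=3648 → min 952.
Length 4: A₁..A₄: k=1: 0+1120+15·20·12=4720; k=2: 4800+384+15·16·12=8064; k=3: 1240+0+15·2·12=1600 → min 1600 | A₂..A₅: k=2: 0+952+20·16·17=6392; k=3: 640+408+20·2·17=1728; k=4: 1120+0+20·12·17=5200 → min 1728.
Length 5: A₁..A₅: k=1: 0+1728+15·20·17=6828; k=2: 4800+952+15·16·17=9832; k=3: 1240+408+15·2·17=2158; k=4: 1600+0+15·12·17=4660 → min 2158.
Optimal order: ((A₁ (A₂ A₃)) (A₄ A₅)) with cost 2158.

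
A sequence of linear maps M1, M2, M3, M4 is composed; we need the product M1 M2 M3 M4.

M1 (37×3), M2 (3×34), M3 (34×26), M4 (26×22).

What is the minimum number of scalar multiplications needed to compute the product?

6810

Adjacent pairs: M1M2 = 37·3·34 = 3774; M2M3 = 3·34·26 = 2652; M3M4 = 34·26·22 = 19448.
Length 3: M1..M3: k=1: 0+2652+37·3·26=5538; k=2: 3774+0+37·34·26=36482 → min 5538 | M2..M4: k=2: 0+19448+3·34·22=21692; k=3: 2652+0+3·26·22=4368 → min 4368.
Length 4: M1..M4: k=1: 0+4368+37·3·22=6810; k=2: 3774+19448+37·34·22=50898; k=3: 5538+0+37·26·22=26702 → min 6810.
Optimal order: (M1 ((M2 M3) M4)) with cost 6810.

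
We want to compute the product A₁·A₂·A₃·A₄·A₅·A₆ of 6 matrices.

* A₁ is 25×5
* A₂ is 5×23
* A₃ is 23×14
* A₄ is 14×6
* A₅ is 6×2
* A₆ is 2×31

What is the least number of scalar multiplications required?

2842

Adjacent pairs: A₁A₂ = 25·5·23 = 2875; A₂A₃ = 5·23·14 = 1610; A₃A₄ = 23·14·6 = 1932; A₄A₅ = 14·6·2 = 168; A₅A₆ = 6·2·31 = 372.
Length 3: A₁..A₃: k=1: 0+1610+25·5·14=3360; k=2: 2875+0+25·23·14=10925 → min 3360 | A₂..A₄: k=2: 0+1932+5·23·6=2622; k=3: 1610+0+5·14·6=2030 → min 2030 | A₃..A₅: k=3: 0+168+23·14·2=812; k=4: 1932+0+23·6·2=2208 → min 812 | A₄..A₆: k=4: 0+372+14·6·31=2976; k=5: 168+0+14·2·31=1036 → min 1036.
Length 4: A₁..A₄: k=1: 0+2030+25·5·6=2780; k=2: 2875+1932+25·23·6=8257; k=3: 3360+0+25·14·6=5460 → min 2780 | A₂..A₅: k=2: 0+812+5·23·2=1042; k=3: 1610+168+5·14·2=1918; k=4: 2030+0+5·6·2=2090 → min 1042 | A₃..A₆: k=3: 0+1036+23·14·31=11018; k=4: 1932+372+23·6·31=6582; k=5: 812+0+23·2·31=2238 → min 2238.
Length 5: A₁..A₅: k=1: 0+1042+25·5·2=1292; k=2: 2875+812+25·23·2=4837; k=3: 3360+168+25·14·2=4228; k=4: 2780+0+25·6·2=3080 → min 1292 | A₂..A₆: k=2: 0+2238+5·23·31=5803; k=3: 1610+1036+5·14·31=4816; k=4: 2030+372+5·6·31=3332; k=5: 1042+0+5·2·31=1352 → min 1352.
Length 6: A₁..A₆: k=1: 0+1352+25·5·31=5227; k=2: 2875+2238+25·23·31=22938; k=3: 3360+1036+25·14·31=15246; k=4: 2780+372+25·6·31=7802; k=5: 1292+0+25·2·31=2842 → min 2842.
Optimal order: ((A₁·(A₂·(A₃·(A₄·A₅))))·A₆) with cost 2842.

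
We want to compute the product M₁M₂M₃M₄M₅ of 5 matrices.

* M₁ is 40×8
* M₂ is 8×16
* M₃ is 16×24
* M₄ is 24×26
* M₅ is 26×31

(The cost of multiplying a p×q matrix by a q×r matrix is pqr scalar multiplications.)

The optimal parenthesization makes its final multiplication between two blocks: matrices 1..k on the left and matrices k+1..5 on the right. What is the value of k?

1

Adjacent pairs: M₁M₂ = 40·8·16 = 5120; M₂M₃ = 8·16·24 = 3072; M₃M₄ = 16·24·26 = 9984; M₄M₅ = 24·26·31 = 19344.
Length 3: M₁..M₃: k=1: 0+3072+40·8·24=10752; k=2: 5120+0+40·16·24=20480 → min 10752 | M₂..M₄: k=2: 0+9984+8·16·26=13312; k=3: 3072+0+8·24·26=8064 → min 8064 | M₃..M₅: k=3: 0+19344+16·24·31=31248; k=4: 9984+0+16·26·31=22880 → min 22880.
Length 4: M₁..M₄: k=1: 0+8064+40·8·26=16384; k=2: 5120+9984+40·16·26=31744; k=3: 10752+0+40·24·26=35712 → min 16384 | M₂..M₅: k=2: 0+22880+8·16·31=26848; k=3: 3072+19344+8·24·31=28368; k=4: 8064+0+8·26·31=14512 → min 14512.
Top-level splits: k=1: (M₁..M₁)·(M₂..M₅) → 0+14512+40·8·31 = 24432; k=2: (M₁..M₂)·(M₃..M₅) → 5120+22880+40·16·31 = 47840; k=3: (M₁..M₃)·(M₄..M₅) → 10752+19344+40·24·31 = 59856; k=4: (M₁..M₄)·(M₅..M₅) → 16384+0+40·26·31 = 48624.
Best split is after M₁, i.e. k = 1.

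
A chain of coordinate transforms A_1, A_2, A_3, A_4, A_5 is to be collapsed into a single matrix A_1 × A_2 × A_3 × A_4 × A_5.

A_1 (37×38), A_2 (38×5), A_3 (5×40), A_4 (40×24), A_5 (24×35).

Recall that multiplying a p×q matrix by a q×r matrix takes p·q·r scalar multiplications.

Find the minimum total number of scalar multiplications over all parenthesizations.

22505

Adjacent pairs: A_1A_2 = 37·38·5 = 7030; A_2A_3 = 38·5·40 = 7600; A_3A_4 = 5·40·24 = 4800; A_4A_5 = 40·24·35 = 33600.
Length 3: A_1..A_3: k=1: 0+7600+37·38·40=63840; k=2: 7030+0+37·5·40=14430 → min 14430 | A_2..A_4: k=2: 0+4800+38·5·24=9360; k=3: 7600+0+38·40·24=44080 → min 9360 | A_3..A_5: k=3: 0+33600+5·40·35=40600; k=4: 4800+0+5·24·35=9000 → min 9000.
Length 4: A_1..A_4: k=1: 0+9360+37·38·24=43104; k=2: 7030+4800+37·5·24=16270; k=3: 14430+0+37·40·24=49950 → min 16270 | A_2..A_5: k=2: 0+9000+38·5·35=15650; k=3: 7600+33600+38·40·35=94400; k=4: 9360+0+38·24·35=41280 → min 15650.
Length 5: A_1..A_5: k=1: 0+15650+37·38·35=64860; k=2: 7030+9000+37·5·35=22505; k=3: 14430+33600+37·40·35=99830; k=4: 16270+0+37·24·35=47350 → min 22505.
Optimal order: ((A_1 × A_2) × ((A_3 × A_4) × A_5)) with cost 22505.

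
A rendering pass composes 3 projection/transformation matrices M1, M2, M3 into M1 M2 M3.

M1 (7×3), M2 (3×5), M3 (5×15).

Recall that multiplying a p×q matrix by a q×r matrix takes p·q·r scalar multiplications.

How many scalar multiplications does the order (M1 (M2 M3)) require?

(M2 M3): 3×5 by 5×15 → 3×15, cost 3·5·15 = 225
(M1 (M2 M3)): 7×3 by 3×15 → 7×15, cost 7·3·15 = 315; cumulative 540
Total: 540 scalar multiplications.

540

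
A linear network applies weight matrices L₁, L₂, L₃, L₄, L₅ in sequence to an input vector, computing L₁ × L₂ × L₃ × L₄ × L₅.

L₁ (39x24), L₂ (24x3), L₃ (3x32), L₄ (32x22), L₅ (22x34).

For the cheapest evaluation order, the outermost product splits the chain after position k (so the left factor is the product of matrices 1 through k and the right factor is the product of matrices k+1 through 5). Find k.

Adjacent pairs: L₁L₂ = 39·24·3 = 2808; L₂L₃ = 24·3·32 = 2304; L₃L₄ = 3·32·22 = 2112; L₄L₅ = 32·22·34 = 23936.
Length 3: L₁..L₃: k=1: 0+2304+39·24·32=32256; k=2: 2808+0+39·3·32=6552 → min 6552 | L₂..L₄: k=2: 0+2112+24·3·22=3696; k=3: 2304+0+24·32·22=19200 → min 3696 | L₃..L₅: k=3: 0+23936+3·32·34=27200; k=4: 2112+0+3·22·34=4356 → min 4356.
Length 4: L₁..L₄: k=1: 0+3696+39·24·22=24288; k=2: 2808+2112+39·3·22=7494; k=3: 6552+0+39·32·22=34008 → min 7494 | L₂..L₅: k=2: 0+4356+24·3·34=6804; k=3: 2304+23936+24·32·34=52352; k=4: 3696+0+24·22·34=21648 → min 6804.
Top-level splits: k=1: (L₁..L₁)·(L₂..L₅) → 0+6804+39·24·34 = 38628; k=2: (L₁..L₂)·(L₃..L₅) → 2808+4356+39·3·34 = 11142; k=3: (L₁..L₃)·(L₄..L₅) → 6552+23936+39·32·34 = 72920; k=4: (L₁..L₄)·(L₅..L₅) → 7494+0+39·22·34 = 36666.
Best split is after L₂, i.e. k = 2.

2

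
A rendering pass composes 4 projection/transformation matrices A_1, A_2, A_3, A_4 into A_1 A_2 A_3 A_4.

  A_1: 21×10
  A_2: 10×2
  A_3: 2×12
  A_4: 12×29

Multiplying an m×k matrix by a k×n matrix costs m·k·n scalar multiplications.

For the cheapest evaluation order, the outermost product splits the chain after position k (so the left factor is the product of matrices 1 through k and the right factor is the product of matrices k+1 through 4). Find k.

Adjacent pairs: A_1A_2 = 21·10·2 = 420; A_2A_3 = 10·2·12 = 240; A_3A_4 = 2·12·29 = 696.
Length 3: A_1..A_3: k=1: 0+240+21·10·12=2760; k=2: 420+0+21·2·12=924 → min 924 | A_2..A_4: k=2: 0+696+10·2·29=1276; k=3: 240+0+10·12·29=3720 → min 1276.
Top-level splits: k=1: (A_1..A_1)·(A_2..A_4) → 0+1276+21·10·29 = 7366; k=2: (A_1..A_2)·(A_3..A_4) → 420+696+21·2·29 = 2334; k=3: (A_1..A_3)·(A_4..A_4) → 924+0+21·12·29 = 8232.
Best split is after A_2, i.e. k = 2.

2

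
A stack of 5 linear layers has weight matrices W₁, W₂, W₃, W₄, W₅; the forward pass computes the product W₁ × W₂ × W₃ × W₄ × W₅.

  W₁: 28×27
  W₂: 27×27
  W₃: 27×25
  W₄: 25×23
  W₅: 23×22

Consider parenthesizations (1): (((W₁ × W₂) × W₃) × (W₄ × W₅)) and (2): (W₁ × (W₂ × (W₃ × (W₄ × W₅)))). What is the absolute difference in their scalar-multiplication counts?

7192

Order (1) = (((W₁ × W₂) × W₃) × (W₄ × W₅)): (W₁ × W₂): 28×27 by 27×27 → 28×27, cost 28·27·27 = 20412; ((W₁ × W₂) × W₃): 28×27 by 27×25 → 28×25, cost 28·27·25 = 18900; cumulative 39312; (W₄ × W₅): 25×23 by 23×22 → 25×22, cost 25·23·22 = 12650; (((W₁ × W₂) × W₃) × (W₄ × W₅)): 28×25 by 25×22 → 28×22, cost 28·25·22 = 15400; cumulative 67362. Total 67362.
Order (2) = (W₁ × (W₂ × (W₃ × (W₄ × W₅)))): (W₄ × W₅): 25×23 by 23×22 → 25×22, cost 25·23·22 = 12650; (W₃ × (W₄ × W₅)): 27×25 by 25×22 → 27×22, cost 27·25·22 = 14850; cumulative 27500; (W₂ × (W₃ × (W₄ × W₅))): 27×27 by 27×22 → 27×22, cost 27·27·22 = 16038; cumulative 43538; (W₁ × (W₂ × (W₃ × (W₄ × W₅)))): 28×27 by 27×22 → 28×22, cost 28·27·22 = 16632; cumulative 60170. Total 60170.
Difference: |67362 − 60170| = 7192.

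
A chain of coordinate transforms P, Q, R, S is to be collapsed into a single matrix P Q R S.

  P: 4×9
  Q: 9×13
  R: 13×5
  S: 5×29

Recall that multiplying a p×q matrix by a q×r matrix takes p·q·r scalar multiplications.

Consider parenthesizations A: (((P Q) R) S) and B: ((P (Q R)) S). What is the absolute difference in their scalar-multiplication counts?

37

Order A = (((P Q) R) S): (P Q): 4×9 by 9×13 → 4×13, cost 4·9·13 = 468; ((P Q) R): 4×13 by 13×5 → 4×5, cost 4·13·5 = 260; cumulative 728; (((P Q) R) S): 4×5 by 5×29 → 4×29, cost 4·5·29 = 580; cumulative 1308. Total 1308.
Order B = ((P (Q R)) S): (Q R): 9×13 by 13×5 → 9×5, cost 9·13·5 = 585; (P (Q R)): 4×9 by 9×5 → 4×5, cost 4·9·5 = 180; cumulative 765; ((P (Q R)) S): 4×5 by 5×29 → 4×29, cost 4·5·29 = 580; cumulative 1345. Total 1345.
Difference: |1308 − 1345| = 37.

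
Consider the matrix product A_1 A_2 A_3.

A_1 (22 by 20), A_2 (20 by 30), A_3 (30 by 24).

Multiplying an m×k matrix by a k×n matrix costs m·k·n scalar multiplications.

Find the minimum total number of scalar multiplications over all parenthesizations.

Order (A_1 (A_2 A_3)): (A_2 A_3): 20×30 by 30×24 → 20×24, cost 20·30·24 = 14400; (A_1 (A_2 A_3)): 22×20 by 20×24 → 22×24, cost 22·20·24 = 10560; cumulative 24960. Total 24960.
Order ((A_1 A_2) A_3): (A_1 A_2): 22×20 by 20×30 → 22×30, cost 22·20·30 = 13200; ((A_1 A_2) A_3): 22×30 by 30×24 → 22×24, cost 22·30·24 = 15840; cumulative 29040. Total 29040.
Minimum: 24960.

24960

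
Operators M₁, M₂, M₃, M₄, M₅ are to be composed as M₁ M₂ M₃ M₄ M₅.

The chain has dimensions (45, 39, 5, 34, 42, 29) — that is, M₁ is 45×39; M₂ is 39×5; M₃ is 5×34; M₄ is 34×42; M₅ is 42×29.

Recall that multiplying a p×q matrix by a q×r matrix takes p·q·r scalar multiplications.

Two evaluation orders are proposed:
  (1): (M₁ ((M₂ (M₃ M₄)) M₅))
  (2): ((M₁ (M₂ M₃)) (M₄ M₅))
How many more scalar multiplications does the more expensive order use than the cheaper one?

Order (1) = (M₁ ((M₂ (M₃ M₄)) M₅)): (M₃ M₄): 5×34 by 34×42 → 5×42, cost 5·34·42 = 7140; (M₂ (M₃ M₄)): 39×5 by 5×42 → 39×42, cost 39·5·42 = 8190; cumulative 15330; ((M₂ (M₃ M₄)) M₅): 39×42 by 42×29 → 39×29, cost 39·42·29 = 47502; cumulative 62832; (M₁ ((M₂ (M₃ M₄)) M₅)): 45×39 by 39×29 → 45×29, cost 45·39·29 = 50895; cumulative 113727. Total 113727.
Order (2) = ((M₁ (M₂ M₃)) (M₄ M₅)): (M₂ M₃): 39×5 by 5×34 → 39×34, cost 39·5·34 = 6630; (M₁ (M₂ M₃)): 45×39 by 39×34 → 45×34, cost 45·39·34 = 59670; cumulative 66300; (M₄ M₅): 34×42 by 42×29 → 34×29, cost 34·42·29 = 41412; ((M₁ (M₂ M₃)) (M₄ M₅)): 45×34 by 34×29 → 45×29, cost 45·34·29 = 44370; cumulative 152082. Total 152082.
Difference: |113727 − 152082| = 38355.

38355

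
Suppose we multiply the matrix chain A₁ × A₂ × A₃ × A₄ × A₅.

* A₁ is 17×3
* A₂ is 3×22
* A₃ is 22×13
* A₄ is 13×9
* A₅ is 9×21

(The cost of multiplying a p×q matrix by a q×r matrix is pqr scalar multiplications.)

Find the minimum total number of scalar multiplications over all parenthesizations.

Adjacent pairs: A₁A₂ = 17·3·22 = 1122; A₂A₃ = 3·22·13 = 858; A₃A₄ = 22·13·9 = 2574; A₄A₅ = 13·9·21 = 2457.
Length 3: A₁..A₃: k=1: 0+858+17·3·13=1521; k=2: 1122+0+17·22·13=5984 → min 1521 | A₂..A₄: k=2: 0+2574+3·22·9=3168; k=3: 858+0+3·13·9=1209 → min 1209 | A₃..A₅: k=3: 0+2457+22·13·21=8463; k=4: 2574+0+22·9·21=6732 → min 6732.
Length 4: A₁..A₄: k=1: 0+1209+17·3·9=1668; k=2: 1122+2574+17·22·9=7062; k=3: 1521+0+17·13·9=3510 → min 1668 | A₂..A₅: k=2: 0+6732+3·22·21=8118; k=3: 858+2457+3·13·21=4134; k=4: 1209+0+3·9·21=1776 → min 1776.
Length 5: A₁..A₅: k=1: 0+1776+17·3·21=2847; k=2: 1122+6732+17·22·21=15708; k=3: 1521+2457+17·13·21=8619; k=4: 1668+0+17·9·21=4881 → min 2847.
Optimal order: (A₁ × (((A₂ × A₃) × A₄) × A₅)) with cost 2847.

2847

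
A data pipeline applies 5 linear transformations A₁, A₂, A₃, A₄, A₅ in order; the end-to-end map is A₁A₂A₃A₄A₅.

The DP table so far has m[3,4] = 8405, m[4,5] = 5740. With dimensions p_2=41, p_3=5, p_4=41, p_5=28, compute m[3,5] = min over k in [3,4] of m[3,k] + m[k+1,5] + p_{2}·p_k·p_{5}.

11480

m[3,5] = min over k∈[3,4] of m[3,k]+m[k+1,5]+p_{2}·p_k·p_{5}.
k=3: 0 + 5740 + 41·5·28 = 11480; k=4: 8405 + 0 + 41·41·28 = 55473.
Minimum: 11480 at k=3.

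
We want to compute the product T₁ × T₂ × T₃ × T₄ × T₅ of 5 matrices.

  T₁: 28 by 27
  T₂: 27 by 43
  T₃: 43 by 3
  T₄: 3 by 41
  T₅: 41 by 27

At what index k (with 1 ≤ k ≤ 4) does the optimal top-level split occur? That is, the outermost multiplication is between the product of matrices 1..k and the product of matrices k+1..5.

Adjacent pairs: T₁T₂ = 28·27·43 = 32508; T₂T₃ = 27·43·3 = 3483; T₃T₄ = 43·3·41 = 5289; T₄T₅ = 3·41·27 = 3321.
Length 3: T₁..T₃: k=1: 0+3483+28·27·3=5751; k=2: 32508+0+28·43·3=36120 → min 5751 | T₂..T₄: k=2: 0+5289+27·43·41=52890; k=3: 3483+0+27·3·41=6804 → min 6804 | T₃..T₅: k=3: 0+3321+43·3·27=6804; k=4: 5289+0+43·41·27=52890 → min 6804.
Length 4: T₁..T₄: k=1: 0+6804+28·27·41=37800; k=2: 32508+5289+28·43·41=87161; k=3: 5751+0+28·3·41=9195 → min 9195 | T₂..T₅: k=2: 0+6804+27·43·27=38151; k=3: 3483+3321+27·3·27=8991; k=4: 6804+0+27·41·27=36693 → min 8991.
Top-level splits: k=1: (T₁..T₁)·(T₂..T₅) → 0+8991+28·27·27 = 29403; k=2: (T₁..T₂)·(T₃..T₅) → 32508+6804+28·43·27 = 71820; k=3: (T₁..T₃)·(T₄..T₅) → 5751+3321+28·3·27 = 11340; k=4: (T₁..T₄)·(T₅..T₅) → 9195+0+28·41·27 = 40191.
Best split is after T₃, i.e. k = 3.

3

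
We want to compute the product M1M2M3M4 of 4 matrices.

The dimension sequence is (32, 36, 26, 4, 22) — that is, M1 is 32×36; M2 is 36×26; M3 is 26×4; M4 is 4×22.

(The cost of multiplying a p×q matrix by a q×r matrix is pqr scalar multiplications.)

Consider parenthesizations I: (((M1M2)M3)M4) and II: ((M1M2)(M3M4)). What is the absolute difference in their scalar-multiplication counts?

14448

Order I = (((M1M2)M3)M4): (M1M2): 32×36 by 36×26 → 32×26, cost 32·36·26 = 29952; ((M1M2)M3): 32×26 by 26×4 → 32×4, cost 32·26·4 = 3328; cumulative 33280; (((M1M2)M3)M4): 32×4 by 4×22 → 32×22, cost 32·4·22 = 2816; cumulative 36096. Total 36096.
Order II = ((M1M2)(M3M4)): (M1M2): 32×36 by 36×26 → 32×26, cost 32·36·26 = 29952; (M3M4): 26×4 by 4×22 → 26×22, cost 26·4·22 = 2288; ((M1M2)(M3M4)): 32×26 by 26×22 → 32×22, cost 32·26·22 = 18304; cumulative 50544. Total 50544.
Difference: |36096 − 50544| = 14448.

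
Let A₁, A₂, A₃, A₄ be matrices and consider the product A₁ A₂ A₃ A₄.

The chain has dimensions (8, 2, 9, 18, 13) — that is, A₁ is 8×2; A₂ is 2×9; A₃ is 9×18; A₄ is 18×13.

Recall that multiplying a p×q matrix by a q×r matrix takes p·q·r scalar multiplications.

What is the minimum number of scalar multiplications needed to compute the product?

Adjacent pairs: A₁A₂ = 8·2·9 = 144; A₂A₃ = 2·9·18 = 324; A₃A₄ = 9·18·13 = 2106.
Length 3: A₁..A₃: k=1: 0+324+8·2·18=612; k=2: 144+0+8·9·18=1440 → min 612 | A₂..A₄: k=2: 0+2106+2·9·13=2340; k=3: 324+0+2·18·13=792 → min 792.
Length 4: A₁..A₄: k=1: 0+792+8·2·13=1000; k=2: 144+2106+8·9·13=3186; k=3: 612+0+8·18·13=2484 → min 1000.
Optimal order: (A₁ ((A₂ A₃) A₄)) with cost 1000.

1000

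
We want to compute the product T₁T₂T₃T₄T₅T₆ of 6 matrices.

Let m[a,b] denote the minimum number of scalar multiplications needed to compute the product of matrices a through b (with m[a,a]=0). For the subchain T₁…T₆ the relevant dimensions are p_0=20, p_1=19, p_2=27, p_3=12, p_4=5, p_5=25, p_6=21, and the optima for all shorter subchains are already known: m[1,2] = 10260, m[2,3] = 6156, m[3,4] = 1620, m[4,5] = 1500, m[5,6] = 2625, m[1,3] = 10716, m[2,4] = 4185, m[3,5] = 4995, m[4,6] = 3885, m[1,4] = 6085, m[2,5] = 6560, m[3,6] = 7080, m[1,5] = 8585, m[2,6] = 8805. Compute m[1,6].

10810

m[1,6] = min over k∈[1,5] of m[1,k]+m[k+1,6]+p_{0}·p_k·p_{6}.
k=1: 0 + 8805 + 20·19·21 = 16785; k=2: 10260 + 7080 + 20·27·21 = 28680; k=3: 10716 + 3885 + 20·12·21 = 19641; k=4: 6085 + 2625 + 20·5·21 = 10810; k=5: 8585 + 0 + 20·25·21 = 19085.
Minimum: 10810 at k=4.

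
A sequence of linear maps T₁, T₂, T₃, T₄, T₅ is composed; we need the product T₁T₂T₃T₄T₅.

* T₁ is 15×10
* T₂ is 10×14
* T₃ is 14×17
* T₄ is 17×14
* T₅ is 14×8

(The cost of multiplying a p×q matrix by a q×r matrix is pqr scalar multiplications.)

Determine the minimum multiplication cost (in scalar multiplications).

6128

Adjacent pairs: T₁T₂ = 15·10·14 = 2100; T₂T₃ = 10·14·17 = 2380; T₃T₄ = 14·17·14 = 3332; T₄T₅ = 17·14·8 = 1904.
Length 3: T₁..T₃: k=1: 0+2380+15·10·17=4930; k=2: 2100+0+15·14·17=5670 → min 4930 | T₂..T₄: k=2: 0+3332+10·14·14=5292; k=3: 2380+0+10·17·14=4760 → min 4760 | T₃..T₅: k=3: 0+1904+14·17·8=3808; k=4: 3332+0+14·14·8=4900 → min 3808.
Length 4: T₁..T₄: k=1: 0+4760+15·10·14=6860; k=2: 2100+3332+15·14·14=8372; k=3: 4930+0+15·17·14=8500 → min 6860 | T₂..T₅: k=2: 0+3808+10·14·8=4928; k=3: 2380+1904+10·17·8=5644; k=4: 4760+0+10·14·8=5880 → min 4928.
Length 5: T₁..T₅: k=1: 0+4928+15·10·8=6128; k=2: 2100+3808+15·14·8=7588; k=3: 4930+1904+15·17·8=8874; k=4: 6860+0+15·14·8=8540 → min 6128.
Optimal order: (T₁(T₂(T₃(T₄T₅)))) with cost 6128.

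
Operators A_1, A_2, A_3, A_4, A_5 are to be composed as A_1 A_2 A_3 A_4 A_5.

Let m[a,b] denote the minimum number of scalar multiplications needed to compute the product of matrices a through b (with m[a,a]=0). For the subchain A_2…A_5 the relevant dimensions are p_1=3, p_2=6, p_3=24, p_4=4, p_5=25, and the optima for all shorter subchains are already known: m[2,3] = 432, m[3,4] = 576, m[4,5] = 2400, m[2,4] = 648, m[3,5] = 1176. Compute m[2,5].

948

m[2,5] = min over k∈[2,4] of m[2,k]+m[k+1,5]+p_{1}·p_k·p_{5}.
k=2: 0 + 1176 + 3·6·25 = 1626; k=3: 432 + 2400 + 3·24·25 = 4632; k=4: 648 + 0 + 3·4·25 = 948.
Minimum: 948 at k=4.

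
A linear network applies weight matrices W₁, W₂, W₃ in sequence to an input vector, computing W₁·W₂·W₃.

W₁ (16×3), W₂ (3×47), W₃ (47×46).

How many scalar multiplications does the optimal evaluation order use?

8694

Order (W₁·(W₂·W₃)): (W₂·W₃): 3×47 by 47×46 → 3×46, cost 3·47·46 = 6486; (W₁·(W₂·W₃)): 16×3 by 3×46 → 16×46, cost 16·3·46 = 2208; cumulative 8694. Total 8694.
Order ((W₁·W₂)·W₃): (W₁·W₂): 16×3 by 3×47 → 16×47, cost 16·3·47 = 2256; ((W₁·W₂)·W₃): 16×47 by 47×46 → 16×46, cost 16·47·46 = 34592; cumulative 36848. Total 36848.
Minimum: 8694.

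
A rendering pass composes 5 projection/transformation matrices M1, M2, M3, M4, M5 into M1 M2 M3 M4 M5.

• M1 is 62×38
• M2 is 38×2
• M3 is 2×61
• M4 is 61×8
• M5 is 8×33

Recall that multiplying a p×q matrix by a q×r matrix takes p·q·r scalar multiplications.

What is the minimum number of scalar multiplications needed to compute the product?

Adjacent pairs: M1M2 = 62·38·2 = 4712; M2M3 = 38·2·61 = 4636; M3M4 = 2·61·8 = 976; M4M5 = 61·8·33 = 16104.
Length 3: M1..M3: k=1: 0+4636+62·38·61=148352; k=2: 4712+0+62·2·61=12276 → min 12276 | M2..M4: k=2: 0+976+38·2·8=1584; k=3: 4636+0+38·61·8=23180 → min 1584 | M3..M5: k=3: 0+16104+2·61·33=20130; k=4: 976+0+2·8·33=1504 → min 1504.
Length 4: M1..M4: k=1: 0+1584+62·38·8=20432; k=2: 4712+976+62·2·8=6680; k=3: 12276+0+62·61·8=42532 → min 6680 | M2..M5: k=2: 0+1504+38·2·33=4012; k=3: 4636+16104+38·61·33=97234; k=4: 1584+0+38·8·33=11616 → min 4012.
Length 5: M1..M5: k=1: 0+4012+62·38·33=81760; k=2: 4712+1504+62·2·33=10308; k=3: 12276+16104+62·61·33=153186; k=4: 6680+0+62·8·33=23048 → min 10308.
Optimal order: ((M1 M2) ((M3 M4) M5)) with cost 10308.

10308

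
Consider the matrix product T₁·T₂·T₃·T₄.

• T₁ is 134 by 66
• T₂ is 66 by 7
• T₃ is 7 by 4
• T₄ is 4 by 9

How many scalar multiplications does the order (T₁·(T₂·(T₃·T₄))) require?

84006

(T₃·T₄): 7×4 by 4×9 → 7×9, cost 7·4·9 = 252
(T₂·(T₃·T₄)): 66×7 by 7×9 → 66×9, cost 66·7·9 = 4158; cumulative 4410
(T₁·(T₂·(T₃·T₄))): 134×66 by 66×9 → 134×9, cost 134·66·9 = 79596; cumulative 84006
Total: 84006 scalar multiplications.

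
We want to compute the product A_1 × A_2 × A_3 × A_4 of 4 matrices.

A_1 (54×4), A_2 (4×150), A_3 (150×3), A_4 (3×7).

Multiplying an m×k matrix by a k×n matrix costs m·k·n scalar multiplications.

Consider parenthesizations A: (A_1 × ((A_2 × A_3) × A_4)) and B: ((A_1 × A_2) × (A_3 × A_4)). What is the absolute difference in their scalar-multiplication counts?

88854

Order A = (A_1 × ((A_2 × A_3) × A_4)): (A_2 × A_3): 4×150 by 150×3 → 4×3, cost 4·150·3 = 1800; ((A_2 × A_3) × A_4): 4×3 by 3×7 → 4×7, cost 4·3·7 = 84; cumulative 1884; (A_1 × ((A_2 × A_3) × A_4)): 54×4 by 4×7 → 54×7, cost 54·4·7 = 1512; cumulative 3396. Total 3396.
Order B = ((A_1 × A_2) × (A_3 × A_4)): (A_1 × A_2): 54×4 by 4×150 → 54×150, cost 54·4·150 = 32400; (A_3 × A_4): 150×3 by 3×7 → 150×7, cost 150·3·7 = 3150; ((A_1 × A_2) × (A_3 × A_4)): 54×150 by 150×7 → 54×7, cost 54·150·7 = 56700; cumulative 92250. Total 92250.
Difference: |3396 − 92250| = 88854.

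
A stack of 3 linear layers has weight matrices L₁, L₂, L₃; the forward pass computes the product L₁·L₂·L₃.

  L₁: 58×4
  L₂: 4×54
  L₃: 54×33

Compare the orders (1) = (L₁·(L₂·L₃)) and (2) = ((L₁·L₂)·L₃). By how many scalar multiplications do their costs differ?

Order (1) = (L₁·(L₂·L₃)): (L₂·L₃): 4×54 by 54×33 → 4×33, cost 4·54·33 = 7128; (L₁·(L₂·L₃)): 58×4 by 4×33 → 58×33, cost 58·4·33 = 7656; cumulative 14784. Total 14784.
Order (2) = ((L₁·L₂)·L₃): (L₁·L₂): 58×4 by 4×54 → 58×54, cost 58·4·54 = 12528; ((L₁·L₂)·L₃): 58×54 by 54×33 → 58×33, cost 58·54·33 = 103356; cumulative 115884. Total 115884.
Difference: |14784 − 115884| = 101100.

101100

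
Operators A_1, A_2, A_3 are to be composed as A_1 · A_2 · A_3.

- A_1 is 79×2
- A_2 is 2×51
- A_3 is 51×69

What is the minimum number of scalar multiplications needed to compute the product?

17940

Order (A_1 · (A_2 · A_3)): (A_2 · A_3): 2×51 by 51×69 → 2×69, cost 2·51·69 = 7038; (A_1 · (A_2 · A_3)): 79×2 by 2×69 → 79×69, cost 79·2·69 = 10902; cumulative 17940. Total 17940.
Order ((A_1 · A_2) · A_3): (A_1 · A_2): 79×2 by 2×51 → 79×51, cost 79·2·51 = 8058; ((A_1 · A_2) · A_3): 79×51 by 51×69 → 79×69, cost 79·51·69 = 278001; cumulative 286059. Total 286059.
Minimum: 17940.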